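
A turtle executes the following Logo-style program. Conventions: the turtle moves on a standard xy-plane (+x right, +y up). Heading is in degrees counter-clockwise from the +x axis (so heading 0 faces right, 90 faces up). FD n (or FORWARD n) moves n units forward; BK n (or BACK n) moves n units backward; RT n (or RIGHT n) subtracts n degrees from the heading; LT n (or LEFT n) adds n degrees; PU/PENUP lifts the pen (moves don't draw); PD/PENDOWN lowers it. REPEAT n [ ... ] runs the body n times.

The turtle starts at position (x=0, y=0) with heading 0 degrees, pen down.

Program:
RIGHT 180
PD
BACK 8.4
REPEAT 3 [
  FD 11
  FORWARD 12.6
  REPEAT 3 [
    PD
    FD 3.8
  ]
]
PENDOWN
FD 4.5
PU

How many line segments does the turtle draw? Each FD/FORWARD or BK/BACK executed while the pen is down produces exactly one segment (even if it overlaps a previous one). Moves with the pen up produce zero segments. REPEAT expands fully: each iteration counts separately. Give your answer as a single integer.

Executing turtle program step by step:
Start: pos=(0,0), heading=0, pen down
RT 180: heading 0 -> 180
PD: pen down
BK 8.4: (0,0) -> (8.4,0) [heading=180, draw]
REPEAT 3 [
  -- iteration 1/3 --
  FD 11: (8.4,0) -> (-2.6,0) [heading=180, draw]
  FD 12.6: (-2.6,0) -> (-15.2,0) [heading=180, draw]
  REPEAT 3 [
    -- iteration 1/3 --
    PD: pen down
    FD 3.8: (-15.2,0) -> (-19,0) [heading=180, draw]
    -- iteration 2/3 --
    PD: pen down
    FD 3.8: (-19,0) -> (-22.8,0) [heading=180, draw]
    -- iteration 3/3 --
    PD: pen down
    FD 3.8: (-22.8,0) -> (-26.6,0) [heading=180, draw]
  ]
  -- iteration 2/3 --
  FD 11: (-26.6,0) -> (-37.6,0) [heading=180, draw]
  FD 12.6: (-37.6,0) -> (-50.2,0) [heading=180, draw]
  REPEAT 3 [
    -- iteration 1/3 --
    PD: pen down
    FD 3.8: (-50.2,0) -> (-54,0) [heading=180, draw]
    -- iteration 2/3 --
    PD: pen down
    FD 3.8: (-54,0) -> (-57.8,0) [heading=180, draw]
    -- iteration 3/3 --
    PD: pen down
    FD 3.8: (-57.8,0) -> (-61.6,0) [heading=180, draw]
  ]
  -- iteration 3/3 --
  FD 11: (-61.6,0) -> (-72.6,0) [heading=180, draw]
  FD 12.6: (-72.6,0) -> (-85.2,0) [heading=180, draw]
  REPEAT 3 [
    -- iteration 1/3 --
    PD: pen down
    FD 3.8: (-85.2,0) -> (-89,0) [heading=180, draw]
    -- iteration 2/3 --
    PD: pen down
    FD 3.8: (-89,0) -> (-92.8,0) [heading=180, draw]
    -- iteration 3/3 --
    PD: pen down
    FD 3.8: (-92.8,0) -> (-96.6,0) [heading=180, draw]
  ]
]
PD: pen down
FD 4.5: (-96.6,0) -> (-101.1,0) [heading=180, draw]
PU: pen up
Final: pos=(-101.1,0), heading=180, 17 segment(s) drawn
Segments drawn: 17

Answer: 17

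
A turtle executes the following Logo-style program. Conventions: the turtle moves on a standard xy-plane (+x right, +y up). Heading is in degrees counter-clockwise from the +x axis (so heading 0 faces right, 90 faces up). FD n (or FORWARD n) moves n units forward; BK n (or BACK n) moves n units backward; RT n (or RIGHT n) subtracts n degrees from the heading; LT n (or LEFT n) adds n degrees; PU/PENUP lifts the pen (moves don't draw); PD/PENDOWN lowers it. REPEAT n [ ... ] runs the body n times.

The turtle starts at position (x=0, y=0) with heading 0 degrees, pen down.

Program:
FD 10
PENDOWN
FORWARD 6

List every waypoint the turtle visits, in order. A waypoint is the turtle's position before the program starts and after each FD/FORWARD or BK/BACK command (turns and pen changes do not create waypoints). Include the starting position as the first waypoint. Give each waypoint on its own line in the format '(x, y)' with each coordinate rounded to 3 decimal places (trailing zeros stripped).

Executing turtle program step by step:
Start: pos=(0,0), heading=0, pen down
FD 10: (0,0) -> (10,0) [heading=0, draw]
PD: pen down
FD 6: (10,0) -> (16,0) [heading=0, draw]
Final: pos=(16,0), heading=0, 2 segment(s) drawn
Waypoints (3 total):
(0, 0)
(10, 0)
(16, 0)

Answer: (0, 0)
(10, 0)
(16, 0)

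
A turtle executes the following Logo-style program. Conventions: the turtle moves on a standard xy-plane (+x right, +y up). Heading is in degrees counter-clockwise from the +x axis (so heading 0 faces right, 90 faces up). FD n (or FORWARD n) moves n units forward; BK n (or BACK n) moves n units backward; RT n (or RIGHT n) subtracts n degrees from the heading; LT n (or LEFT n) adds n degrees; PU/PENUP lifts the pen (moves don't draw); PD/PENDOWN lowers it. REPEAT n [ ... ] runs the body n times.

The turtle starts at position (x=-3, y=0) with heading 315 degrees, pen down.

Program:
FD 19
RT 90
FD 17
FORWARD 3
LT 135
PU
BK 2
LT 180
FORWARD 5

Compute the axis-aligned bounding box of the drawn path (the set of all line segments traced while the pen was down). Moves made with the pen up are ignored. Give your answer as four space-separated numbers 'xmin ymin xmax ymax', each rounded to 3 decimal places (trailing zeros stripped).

Answer: -3.707 -27.577 10.435 0

Derivation:
Executing turtle program step by step:
Start: pos=(-3,0), heading=315, pen down
FD 19: (-3,0) -> (10.435,-13.435) [heading=315, draw]
RT 90: heading 315 -> 225
FD 17: (10.435,-13.435) -> (-1.586,-25.456) [heading=225, draw]
FD 3: (-1.586,-25.456) -> (-3.707,-27.577) [heading=225, draw]
LT 135: heading 225 -> 0
PU: pen up
BK 2: (-3.707,-27.577) -> (-5.707,-27.577) [heading=0, move]
LT 180: heading 0 -> 180
FD 5: (-5.707,-27.577) -> (-10.707,-27.577) [heading=180, move]
Final: pos=(-10.707,-27.577), heading=180, 3 segment(s) drawn

Segment endpoints: x in {-3.707, -3, -1.586, 10.435}, y in {-27.577, -25.456, -13.435, 0}
xmin=-3.707, ymin=-27.577, xmax=10.435, ymax=0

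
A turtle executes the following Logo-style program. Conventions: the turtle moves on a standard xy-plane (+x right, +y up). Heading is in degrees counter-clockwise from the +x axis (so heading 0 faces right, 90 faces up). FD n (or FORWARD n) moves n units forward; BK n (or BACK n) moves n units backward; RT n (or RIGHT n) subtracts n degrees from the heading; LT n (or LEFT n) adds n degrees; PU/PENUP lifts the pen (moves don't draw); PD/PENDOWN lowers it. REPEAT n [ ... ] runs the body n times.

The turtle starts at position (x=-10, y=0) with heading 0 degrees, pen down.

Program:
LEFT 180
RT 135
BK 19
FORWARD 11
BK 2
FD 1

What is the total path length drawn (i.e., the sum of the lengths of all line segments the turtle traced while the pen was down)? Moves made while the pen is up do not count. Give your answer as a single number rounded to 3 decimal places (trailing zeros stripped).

Executing turtle program step by step:
Start: pos=(-10,0), heading=0, pen down
LT 180: heading 0 -> 180
RT 135: heading 180 -> 45
BK 19: (-10,0) -> (-23.435,-13.435) [heading=45, draw]
FD 11: (-23.435,-13.435) -> (-15.657,-5.657) [heading=45, draw]
BK 2: (-15.657,-5.657) -> (-17.071,-7.071) [heading=45, draw]
FD 1: (-17.071,-7.071) -> (-16.364,-6.364) [heading=45, draw]
Final: pos=(-16.364,-6.364), heading=45, 4 segment(s) drawn

Segment lengths:
  seg 1: (-10,0) -> (-23.435,-13.435), length = 19
  seg 2: (-23.435,-13.435) -> (-15.657,-5.657), length = 11
  seg 3: (-15.657,-5.657) -> (-17.071,-7.071), length = 2
  seg 4: (-17.071,-7.071) -> (-16.364,-6.364), length = 1
Total = 33

Answer: 33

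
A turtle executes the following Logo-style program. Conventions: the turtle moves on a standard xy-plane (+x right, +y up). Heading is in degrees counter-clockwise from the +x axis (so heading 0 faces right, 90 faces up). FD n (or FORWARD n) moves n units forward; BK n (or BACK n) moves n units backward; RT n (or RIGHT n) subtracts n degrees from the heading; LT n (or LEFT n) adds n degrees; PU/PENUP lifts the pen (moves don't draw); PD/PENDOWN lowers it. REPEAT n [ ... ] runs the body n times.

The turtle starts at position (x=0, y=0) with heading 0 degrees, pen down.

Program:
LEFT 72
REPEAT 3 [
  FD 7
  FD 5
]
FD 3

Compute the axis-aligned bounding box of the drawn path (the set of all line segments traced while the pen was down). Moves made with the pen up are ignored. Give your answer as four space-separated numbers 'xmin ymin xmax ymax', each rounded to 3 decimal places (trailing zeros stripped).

Answer: 0 0 12.052 37.091

Derivation:
Executing turtle program step by step:
Start: pos=(0,0), heading=0, pen down
LT 72: heading 0 -> 72
REPEAT 3 [
  -- iteration 1/3 --
  FD 7: (0,0) -> (2.163,6.657) [heading=72, draw]
  FD 5: (2.163,6.657) -> (3.708,11.413) [heading=72, draw]
  -- iteration 2/3 --
  FD 7: (3.708,11.413) -> (5.871,18.07) [heading=72, draw]
  FD 5: (5.871,18.07) -> (7.416,22.825) [heading=72, draw]
  -- iteration 3/3 --
  FD 7: (7.416,22.825) -> (9.58,29.483) [heading=72, draw]
  FD 5: (9.58,29.483) -> (11.125,34.238) [heading=72, draw]
]
FD 3: (11.125,34.238) -> (12.052,37.091) [heading=72, draw]
Final: pos=(12.052,37.091), heading=72, 7 segment(s) drawn

Segment endpoints: x in {0, 2.163, 3.708, 5.871, 7.416, 9.58, 11.125, 12.052}, y in {0, 6.657, 11.413, 18.07, 22.825, 29.483, 34.238, 37.091}
xmin=0, ymin=0, xmax=12.052, ymax=37.091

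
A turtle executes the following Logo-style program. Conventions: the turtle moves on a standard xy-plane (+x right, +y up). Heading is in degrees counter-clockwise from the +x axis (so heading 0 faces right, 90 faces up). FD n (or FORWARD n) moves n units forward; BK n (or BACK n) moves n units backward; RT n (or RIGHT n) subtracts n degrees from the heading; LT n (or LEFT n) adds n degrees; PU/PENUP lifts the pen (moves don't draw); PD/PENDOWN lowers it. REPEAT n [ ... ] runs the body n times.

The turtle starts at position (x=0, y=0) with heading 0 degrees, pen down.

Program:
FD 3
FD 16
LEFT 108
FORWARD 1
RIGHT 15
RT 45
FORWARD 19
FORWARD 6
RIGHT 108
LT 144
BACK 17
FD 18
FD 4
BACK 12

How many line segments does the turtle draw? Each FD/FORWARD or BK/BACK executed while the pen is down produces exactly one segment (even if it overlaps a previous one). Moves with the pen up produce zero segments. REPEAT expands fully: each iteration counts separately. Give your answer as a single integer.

Answer: 9

Derivation:
Executing turtle program step by step:
Start: pos=(0,0), heading=0, pen down
FD 3: (0,0) -> (3,0) [heading=0, draw]
FD 16: (3,0) -> (19,0) [heading=0, draw]
LT 108: heading 0 -> 108
FD 1: (19,0) -> (18.691,0.951) [heading=108, draw]
RT 15: heading 108 -> 93
RT 45: heading 93 -> 48
FD 19: (18.691,0.951) -> (31.404,15.071) [heading=48, draw]
FD 6: (31.404,15.071) -> (35.419,19.53) [heading=48, draw]
RT 108: heading 48 -> 300
LT 144: heading 300 -> 84
BK 17: (35.419,19.53) -> (33.642,2.623) [heading=84, draw]
FD 18: (33.642,2.623) -> (35.524,20.524) [heading=84, draw]
FD 4: (35.524,20.524) -> (35.942,24.502) [heading=84, draw]
BK 12: (35.942,24.502) -> (34.688,12.568) [heading=84, draw]
Final: pos=(34.688,12.568), heading=84, 9 segment(s) drawn
Segments drawn: 9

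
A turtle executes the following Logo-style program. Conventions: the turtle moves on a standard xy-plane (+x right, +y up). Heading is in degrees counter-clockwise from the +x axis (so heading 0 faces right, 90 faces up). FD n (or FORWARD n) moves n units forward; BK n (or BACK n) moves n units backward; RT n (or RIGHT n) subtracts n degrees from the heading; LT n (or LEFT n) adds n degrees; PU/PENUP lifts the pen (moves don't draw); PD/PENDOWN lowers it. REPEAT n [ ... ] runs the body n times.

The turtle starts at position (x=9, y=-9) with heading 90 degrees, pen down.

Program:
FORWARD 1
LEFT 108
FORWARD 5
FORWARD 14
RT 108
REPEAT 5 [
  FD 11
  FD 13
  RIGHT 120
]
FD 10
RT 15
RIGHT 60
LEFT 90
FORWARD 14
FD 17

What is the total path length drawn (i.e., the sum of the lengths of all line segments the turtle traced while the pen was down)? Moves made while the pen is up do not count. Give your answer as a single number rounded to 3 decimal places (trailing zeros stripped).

Executing turtle program step by step:
Start: pos=(9,-9), heading=90, pen down
FD 1: (9,-9) -> (9,-8) [heading=90, draw]
LT 108: heading 90 -> 198
FD 5: (9,-8) -> (4.245,-9.545) [heading=198, draw]
FD 14: (4.245,-9.545) -> (-9.07,-13.871) [heading=198, draw]
RT 108: heading 198 -> 90
REPEAT 5 [
  -- iteration 1/5 --
  FD 11: (-9.07,-13.871) -> (-9.07,-2.871) [heading=90, draw]
  FD 13: (-9.07,-2.871) -> (-9.07,10.129) [heading=90, draw]
  RT 120: heading 90 -> 330
  -- iteration 2/5 --
  FD 11: (-9.07,10.129) -> (0.456,4.629) [heading=330, draw]
  FD 13: (0.456,4.629) -> (11.715,-1.871) [heading=330, draw]
  RT 120: heading 330 -> 210
  -- iteration 3/5 --
  FD 11: (11.715,-1.871) -> (2.188,-7.371) [heading=210, draw]
  FD 13: (2.188,-7.371) -> (-9.07,-13.871) [heading=210, draw]
  RT 120: heading 210 -> 90
  -- iteration 4/5 --
  FD 11: (-9.07,-13.871) -> (-9.07,-2.871) [heading=90, draw]
  FD 13: (-9.07,-2.871) -> (-9.07,10.129) [heading=90, draw]
  RT 120: heading 90 -> 330
  -- iteration 5/5 --
  FD 11: (-9.07,10.129) -> (0.456,4.629) [heading=330, draw]
  FD 13: (0.456,4.629) -> (11.715,-1.871) [heading=330, draw]
  RT 120: heading 330 -> 210
]
FD 10: (11.715,-1.871) -> (3.054,-6.871) [heading=210, draw]
RT 15: heading 210 -> 195
RT 60: heading 195 -> 135
LT 90: heading 135 -> 225
FD 14: (3.054,-6.871) -> (-6.845,-16.771) [heading=225, draw]
FD 17: (-6.845,-16.771) -> (-18.866,-28.792) [heading=225, draw]
Final: pos=(-18.866,-28.792), heading=225, 16 segment(s) drawn

Segment lengths:
  seg 1: (9,-9) -> (9,-8), length = 1
  seg 2: (9,-8) -> (4.245,-9.545), length = 5
  seg 3: (4.245,-9.545) -> (-9.07,-13.871), length = 14
  seg 4: (-9.07,-13.871) -> (-9.07,-2.871), length = 11
  seg 5: (-9.07,-2.871) -> (-9.07,10.129), length = 13
  seg 6: (-9.07,10.129) -> (0.456,4.629), length = 11
  seg 7: (0.456,4.629) -> (11.715,-1.871), length = 13
  seg 8: (11.715,-1.871) -> (2.188,-7.371), length = 11
  seg 9: (2.188,-7.371) -> (-9.07,-13.871), length = 13
  seg 10: (-9.07,-13.871) -> (-9.07,-2.871), length = 11
  seg 11: (-9.07,-2.871) -> (-9.07,10.129), length = 13
  seg 12: (-9.07,10.129) -> (0.456,4.629), length = 11
  seg 13: (0.456,4.629) -> (11.715,-1.871), length = 13
  seg 14: (11.715,-1.871) -> (3.054,-6.871), length = 10
  seg 15: (3.054,-6.871) -> (-6.845,-16.771), length = 14
  seg 16: (-6.845,-16.771) -> (-18.866,-28.792), length = 17
Total = 181

Answer: 181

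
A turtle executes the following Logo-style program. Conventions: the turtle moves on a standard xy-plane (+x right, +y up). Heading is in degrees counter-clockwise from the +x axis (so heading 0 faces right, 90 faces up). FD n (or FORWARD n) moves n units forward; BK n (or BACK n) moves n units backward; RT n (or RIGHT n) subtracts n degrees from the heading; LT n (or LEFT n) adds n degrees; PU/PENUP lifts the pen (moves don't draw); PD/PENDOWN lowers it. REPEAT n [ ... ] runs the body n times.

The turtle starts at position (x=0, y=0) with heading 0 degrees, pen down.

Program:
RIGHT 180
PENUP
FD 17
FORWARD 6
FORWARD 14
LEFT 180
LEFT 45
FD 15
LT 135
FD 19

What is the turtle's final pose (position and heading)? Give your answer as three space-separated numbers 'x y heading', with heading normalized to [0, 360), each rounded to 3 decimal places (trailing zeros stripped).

Executing turtle program step by step:
Start: pos=(0,0), heading=0, pen down
RT 180: heading 0 -> 180
PU: pen up
FD 17: (0,0) -> (-17,0) [heading=180, move]
FD 6: (-17,0) -> (-23,0) [heading=180, move]
FD 14: (-23,0) -> (-37,0) [heading=180, move]
LT 180: heading 180 -> 0
LT 45: heading 0 -> 45
FD 15: (-37,0) -> (-26.393,10.607) [heading=45, move]
LT 135: heading 45 -> 180
FD 19: (-26.393,10.607) -> (-45.393,10.607) [heading=180, move]
Final: pos=(-45.393,10.607), heading=180, 0 segment(s) drawn

Answer: -45.393 10.607 180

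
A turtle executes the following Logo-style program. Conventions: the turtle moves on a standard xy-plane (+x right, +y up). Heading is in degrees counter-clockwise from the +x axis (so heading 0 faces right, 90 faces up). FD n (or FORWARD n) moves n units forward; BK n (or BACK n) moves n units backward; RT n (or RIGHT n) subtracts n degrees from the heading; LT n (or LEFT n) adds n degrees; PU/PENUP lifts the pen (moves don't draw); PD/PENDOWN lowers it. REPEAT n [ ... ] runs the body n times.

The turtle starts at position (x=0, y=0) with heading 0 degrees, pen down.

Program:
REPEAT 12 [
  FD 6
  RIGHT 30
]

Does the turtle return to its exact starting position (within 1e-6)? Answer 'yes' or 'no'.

Answer: yes

Derivation:
Executing turtle program step by step:
Start: pos=(0,0), heading=0, pen down
REPEAT 12 [
  -- iteration 1/12 --
  FD 6: (0,0) -> (6,0) [heading=0, draw]
  RT 30: heading 0 -> 330
  -- iteration 2/12 --
  FD 6: (6,0) -> (11.196,-3) [heading=330, draw]
  RT 30: heading 330 -> 300
  -- iteration 3/12 --
  FD 6: (11.196,-3) -> (14.196,-8.196) [heading=300, draw]
  RT 30: heading 300 -> 270
  -- iteration 4/12 --
  FD 6: (14.196,-8.196) -> (14.196,-14.196) [heading=270, draw]
  RT 30: heading 270 -> 240
  -- iteration 5/12 --
  FD 6: (14.196,-14.196) -> (11.196,-19.392) [heading=240, draw]
  RT 30: heading 240 -> 210
  -- iteration 6/12 --
  FD 6: (11.196,-19.392) -> (6,-22.392) [heading=210, draw]
  RT 30: heading 210 -> 180
  -- iteration 7/12 --
  FD 6: (6,-22.392) -> (0,-22.392) [heading=180, draw]
  RT 30: heading 180 -> 150
  -- iteration 8/12 --
  FD 6: (0,-22.392) -> (-5.196,-19.392) [heading=150, draw]
  RT 30: heading 150 -> 120
  -- iteration 9/12 --
  FD 6: (-5.196,-19.392) -> (-8.196,-14.196) [heading=120, draw]
  RT 30: heading 120 -> 90
  -- iteration 10/12 --
  FD 6: (-8.196,-14.196) -> (-8.196,-8.196) [heading=90, draw]
  RT 30: heading 90 -> 60
  -- iteration 11/12 --
  FD 6: (-8.196,-8.196) -> (-5.196,-3) [heading=60, draw]
  RT 30: heading 60 -> 30
  -- iteration 12/12 --
  FD 6: (-5.196,-3) -> (0,0) [heading=30, draw]
  RT 30: heading 30 -> 0
]
Final: pos=(0,0), heading=0, 12 segment(s) drawn

Start position: (0, 0)
Final position: (0, 0)
Distance = 0; < 1e-6 -> CLOSED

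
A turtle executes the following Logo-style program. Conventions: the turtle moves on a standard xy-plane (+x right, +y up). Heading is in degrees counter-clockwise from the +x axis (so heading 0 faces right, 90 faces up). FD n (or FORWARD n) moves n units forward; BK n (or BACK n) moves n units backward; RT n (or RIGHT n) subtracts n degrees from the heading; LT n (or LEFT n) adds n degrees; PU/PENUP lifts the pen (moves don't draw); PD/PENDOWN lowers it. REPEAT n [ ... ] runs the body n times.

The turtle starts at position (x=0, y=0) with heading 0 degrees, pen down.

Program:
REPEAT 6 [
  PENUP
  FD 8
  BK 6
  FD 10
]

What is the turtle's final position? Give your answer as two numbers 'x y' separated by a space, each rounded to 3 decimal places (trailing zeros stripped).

Executing turtle program step by step:
Start: pos=(0,0), heading=0, pen down
REPEAT 6 [
  -- iteration 1/6 --
  PU: pen up
  FD 8: (0,0) -> (8,0) [heading=0, move]
  BK 6: (8,0) -> (2,0) [heading=0, move]
  FD 10: (2,0) -> (12,0) [heading=0, move]
  -- iteration 2/6 --
  PU: pen up
  FD 8: (12,0) -> (20,0) [heading=0, move]
  BK 6: (20,0) -> (14,0) [heading=0, move]
  FD 10: (14,0) -> (24,0) [heading=0, move]
  -- iteration 3/6 --
  PU: pen up
  FD 8: (24,0) -> (32,0) [heading=0, move]
  BK 6: (32,0) -> (26,0) [heading=0, move]
  FD 10: (26,0) -> (36,0) [heading=0, move]
  -- iteration 4/6 --
  PU: pen up
  FD 8: (36,0) -> (44,0) [heading=0, move]
  BK 6: (44,0) -> (38,0) [heading=0, move]
  FD 10: (38,0) -> (48,0) [heading=0, move]
  -- iteration 5/6 --
  PU: pen up
  FD 8: (48,0) -> (56,0) [heading=0, move]
  BK 6: (56,0) -> (50,0) [heading=0, move]
  FD 10: (50,0) -> (60,0) [heading=0, move]
  -- iteration 6/6 --
  PU: pen up
  FD 8: (60,0) -> (68,0) [heading=0, move]
  BK 6: (68,0) -> (62,0) [heading=0, move]
  FD 10: (62,0) -> (72,0) [heading=0, move]
]
Final: pos=(72,0), heading=0, 0 segment(s) drawn

Answer: 72 0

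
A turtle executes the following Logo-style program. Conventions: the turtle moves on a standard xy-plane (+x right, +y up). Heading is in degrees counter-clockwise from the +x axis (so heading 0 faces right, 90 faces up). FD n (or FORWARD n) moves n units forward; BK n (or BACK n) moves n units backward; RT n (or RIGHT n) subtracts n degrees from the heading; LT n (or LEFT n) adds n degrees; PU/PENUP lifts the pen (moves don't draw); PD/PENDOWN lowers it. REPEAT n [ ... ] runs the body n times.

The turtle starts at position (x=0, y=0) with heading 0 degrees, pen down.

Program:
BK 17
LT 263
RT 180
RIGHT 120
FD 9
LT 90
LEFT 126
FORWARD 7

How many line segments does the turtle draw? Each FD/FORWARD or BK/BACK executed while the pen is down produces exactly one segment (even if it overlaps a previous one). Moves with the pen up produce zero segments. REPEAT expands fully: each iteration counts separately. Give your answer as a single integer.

Answer: 3

Derivation:
Executing turtle program step by step:
Start: pos=(0,0), heading=0, pen down
BK 17: (0,0) -> (-17,0) [heading=0, draw]
LT 263: heading 0 -> 263
RT 180: heading 263 -> 83
RT 120: heading 83 -> 323
FD 9: (-17,0) -> (-9.812,-5.416) [heading=323, draw]
LT 90: heading 323 -> 53
LT 126: heading 53 -> 179
FD 7: (-9.812,-5.416) -> (-16.811,-5.294) [heading=179, draw]
Final: pos=(-16.811,-5.294), heading=179, 3 segment(s) drawn
Segments drawn: 3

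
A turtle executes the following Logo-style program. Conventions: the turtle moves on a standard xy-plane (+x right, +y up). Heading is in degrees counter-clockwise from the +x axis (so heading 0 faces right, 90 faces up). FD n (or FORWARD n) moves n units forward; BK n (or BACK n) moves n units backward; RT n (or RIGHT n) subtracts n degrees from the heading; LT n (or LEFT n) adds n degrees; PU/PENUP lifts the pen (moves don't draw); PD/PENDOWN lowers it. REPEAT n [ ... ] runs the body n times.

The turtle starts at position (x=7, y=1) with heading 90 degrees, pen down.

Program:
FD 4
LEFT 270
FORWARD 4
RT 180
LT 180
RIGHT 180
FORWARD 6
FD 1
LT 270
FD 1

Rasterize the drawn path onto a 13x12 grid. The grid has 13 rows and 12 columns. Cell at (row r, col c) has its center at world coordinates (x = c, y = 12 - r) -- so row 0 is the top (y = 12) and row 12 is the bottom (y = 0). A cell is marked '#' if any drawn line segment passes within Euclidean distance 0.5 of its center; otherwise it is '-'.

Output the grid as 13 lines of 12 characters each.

Segment 0: (7,1) -> (7,5)
Segment 1: (7,5) -> (11,5)
Segment 2: (11,5) -> (5,5)
Segment 3: (5,5) -> (4,5)
Segment 4: (4,5) -> (4,6)

Answer: ------------
------------
------------
------------
------------
------------
----#-------
----########
-------#----
-------#----
-------#----
-------#----
------------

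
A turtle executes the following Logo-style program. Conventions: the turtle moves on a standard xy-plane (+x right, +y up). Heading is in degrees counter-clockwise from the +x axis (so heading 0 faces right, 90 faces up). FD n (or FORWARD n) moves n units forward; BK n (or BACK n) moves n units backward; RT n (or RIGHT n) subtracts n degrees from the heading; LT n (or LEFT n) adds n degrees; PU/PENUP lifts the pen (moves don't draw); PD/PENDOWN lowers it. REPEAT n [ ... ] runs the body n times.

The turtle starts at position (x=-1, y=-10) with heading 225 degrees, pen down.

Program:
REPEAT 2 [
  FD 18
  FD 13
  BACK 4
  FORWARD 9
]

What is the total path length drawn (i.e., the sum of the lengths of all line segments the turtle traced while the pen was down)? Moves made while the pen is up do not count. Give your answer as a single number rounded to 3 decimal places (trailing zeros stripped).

Executing turtle program step by step:
Start: pos=(-1,-10), heading=225, pen down
REPEAT 2 [
  -- iteration 1/2 --
  FD 18: (-1,-10) -> (-13.728,-22.728) [heading=225, draw]
  FD 13: (-13.728,-22.728) -> (-22.92,-31.92) [heading=225, draw]
  BK 4: (-22.92,-31.92) -> (-20.092,-29.092) [heading=225, draw]
  FD 9: (-20.092,-29.092) -> (-26.456,-35.456) [heading=225, draw]
  -- iteration 2/2 --
  FD 18: (-26.456,-35.456) -> (-39.184,-48.184) [heading=225, draw]
  FD 13: (-39.184,-48.184) -> (-48.376,-57.376) [heading=225, draw]
  BK 4: (-48.376,-57.376) -> (-45.548,-54.548) [heading=225, draw]
  FD 9: (-45.548,-54.548) -> (-51.912,-60.912) [heading=225, draw]
]
Final: pos=(-51.912,-60.912), heading=225, 8 segment(s) drawn

Segment lengths:
  seg 1: (-1,-10) -> (-13.728,-22.728), length = 18
  seg 2: (-13.728,-22.728) -> (-22.92,-31.92), length = 13
  seg 3: (-22.92,-31.92) -> (-20.092,-29.092), length = 4
  seg 4: (-20.092,-29.092) -> (-26.456,-35.456), length = 9
  seg 5: (-26.456,-35.456) -> (-39.184,-48.184), length = 18
  seg 6: (-39.184,-48.184) -> (-48.376,-57.376), length = 13
  seg 7: (-48.376,-57.376) -> (-45.548,-54.548), length = 4
  seg 8: (-45.548,-54.548) -> (-51.912,-60.912), length = 9
Total = 88

Answer: 88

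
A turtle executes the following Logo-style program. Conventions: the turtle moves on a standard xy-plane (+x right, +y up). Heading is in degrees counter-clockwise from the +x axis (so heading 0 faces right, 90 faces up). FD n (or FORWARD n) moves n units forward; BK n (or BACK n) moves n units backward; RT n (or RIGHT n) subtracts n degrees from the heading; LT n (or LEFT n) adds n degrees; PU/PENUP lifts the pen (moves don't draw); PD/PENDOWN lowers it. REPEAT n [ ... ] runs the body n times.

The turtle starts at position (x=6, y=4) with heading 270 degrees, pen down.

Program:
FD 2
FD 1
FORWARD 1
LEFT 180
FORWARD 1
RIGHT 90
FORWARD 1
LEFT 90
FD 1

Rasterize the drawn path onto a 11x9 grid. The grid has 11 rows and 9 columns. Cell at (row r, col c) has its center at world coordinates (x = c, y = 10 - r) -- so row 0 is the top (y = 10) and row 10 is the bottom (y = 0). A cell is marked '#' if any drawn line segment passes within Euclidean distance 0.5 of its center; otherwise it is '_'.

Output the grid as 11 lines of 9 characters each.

Answer: _________
_________
_________
_________
_________
_________
______#__
______#__
______##_
______##_
______#__

Derivation:
Segment 0: (6,4) -> (6,2)
Segment 1: (6,2) -> (6,1)
Segment 2: (6,1) -> (6,0)
Segment 3: (6,0) -> (6,1)
Segment 4: (6,1) -> (7,1)
Segment 5: (7,1) -> (7,2)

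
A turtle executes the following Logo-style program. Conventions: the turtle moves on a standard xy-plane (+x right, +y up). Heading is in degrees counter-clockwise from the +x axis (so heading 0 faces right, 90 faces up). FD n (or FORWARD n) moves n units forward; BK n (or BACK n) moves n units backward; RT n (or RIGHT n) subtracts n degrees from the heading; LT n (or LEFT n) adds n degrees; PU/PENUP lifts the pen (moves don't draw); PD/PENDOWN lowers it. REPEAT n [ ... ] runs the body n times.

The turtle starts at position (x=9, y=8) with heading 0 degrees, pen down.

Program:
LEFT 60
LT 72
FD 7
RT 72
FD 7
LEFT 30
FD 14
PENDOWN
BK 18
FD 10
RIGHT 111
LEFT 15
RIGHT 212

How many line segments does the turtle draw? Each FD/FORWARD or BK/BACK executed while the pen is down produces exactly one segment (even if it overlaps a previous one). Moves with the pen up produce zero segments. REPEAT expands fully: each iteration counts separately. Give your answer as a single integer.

Executing turtle program step by step:
Start: pos=(9,8), heading=0, pen down
LT 60: heading 0 -> 60
LT 72: heading 60 -> 132
FD 7: (9,8) -> (4.316,13.202) [heading=132, draw]
RT 72: heading 132 -> 60
FD 7: (4.316,13.202) -> (7.816,19.264) [heading=60, draw]
LT 30: heading 60 -> 90
FD 14: (7.816,19.264) -> (7.816,33.264) [heading=90, draw]
PD: pen down
BK 18: (7.816,33.264) -> (7.816,15.264) [heading=90, draw]
FD 10: (7.816,15.264) -> (7.816,25.264) [heading=90, draw]
RT 111: heading 90 -> 339
LT 15: heading 339 -> 354
RT 212: heading 354 -> 142
Final: pos=(7.816,25.264), heading=142, 5 segment(s) drawn
Segments drawn: 5

Answer: 5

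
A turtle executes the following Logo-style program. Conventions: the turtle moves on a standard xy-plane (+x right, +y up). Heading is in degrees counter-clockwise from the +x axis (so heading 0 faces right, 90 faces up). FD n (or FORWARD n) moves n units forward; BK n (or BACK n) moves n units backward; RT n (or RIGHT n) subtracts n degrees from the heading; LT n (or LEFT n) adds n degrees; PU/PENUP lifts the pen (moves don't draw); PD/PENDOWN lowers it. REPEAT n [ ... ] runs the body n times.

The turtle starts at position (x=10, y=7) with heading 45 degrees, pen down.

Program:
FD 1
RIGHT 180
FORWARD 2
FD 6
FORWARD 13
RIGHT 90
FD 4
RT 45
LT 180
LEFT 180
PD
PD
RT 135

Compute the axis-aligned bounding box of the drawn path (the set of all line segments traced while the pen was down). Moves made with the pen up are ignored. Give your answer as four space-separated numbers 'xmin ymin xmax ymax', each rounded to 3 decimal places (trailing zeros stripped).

Executing turtle program step by step:
Start: pos=(10,7), heading=45, pen down
FD 1: (10,7) -> (10.707,7.707) [heading=45, draw]
RT 180: heading 45 -> 225
FD 2: (10.707,7.707) -> (9.293,6.293) [heading=225, draw]
FD 6: (9.293,6.293) -> (5.05,2.05) [heading=225, draw]
FD 13: (5.05,2.05) -> (-4.142,-7.142) [heading=225, draw]
RT 90: heading 225 -> 135
FD 4: (-4.142,-7.142) -> (-6.971,-4.314) [heading=135, draw]
RT 45: heading 135 -> 90
LT 180: heading 90 -> 270
LT 180: heading 270 -> 90
PD: pen down
PD: pen down
RT 135: heading 90 -> 315
Final: pos=(-6.971,-4.314), heading=315, 5 segment(s) drawn

Segment endpoints: x in {-6.971, -4.142, 5.05, 9.293, 10, 10.707}, y in {-7.142, -4.314, 2.05, 6.293, 7, 7.707}
xmin=-6.971, ymin=-7.142, xmax=10.707, ymax=7.707

Answer: -6.971 -7.142 10.707 7.707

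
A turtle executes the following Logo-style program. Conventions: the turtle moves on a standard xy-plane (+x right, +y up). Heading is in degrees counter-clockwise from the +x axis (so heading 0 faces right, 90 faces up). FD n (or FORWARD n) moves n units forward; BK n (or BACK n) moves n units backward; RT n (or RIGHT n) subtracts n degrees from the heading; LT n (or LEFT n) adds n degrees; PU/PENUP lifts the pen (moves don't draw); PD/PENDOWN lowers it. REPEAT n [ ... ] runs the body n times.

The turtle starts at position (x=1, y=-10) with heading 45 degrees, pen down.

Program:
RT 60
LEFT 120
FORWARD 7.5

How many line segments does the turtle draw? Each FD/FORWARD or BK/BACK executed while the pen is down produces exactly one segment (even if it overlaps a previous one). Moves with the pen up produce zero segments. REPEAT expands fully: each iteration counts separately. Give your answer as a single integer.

Answer: 1

Derivation:
Executing turtle program step by step:
Start: pos=(1,-10), heading=45, pen down
RT 60: heading 45 -> 345
LT 120: heading 345 -> 105
FD 7.5: (1,-10) -> (-0.941,-2.756) [heading=105, draw]
Final: pos=(-0.941,-2.756), heading=105, 1 segment(s) drawn
Segments drawn: 1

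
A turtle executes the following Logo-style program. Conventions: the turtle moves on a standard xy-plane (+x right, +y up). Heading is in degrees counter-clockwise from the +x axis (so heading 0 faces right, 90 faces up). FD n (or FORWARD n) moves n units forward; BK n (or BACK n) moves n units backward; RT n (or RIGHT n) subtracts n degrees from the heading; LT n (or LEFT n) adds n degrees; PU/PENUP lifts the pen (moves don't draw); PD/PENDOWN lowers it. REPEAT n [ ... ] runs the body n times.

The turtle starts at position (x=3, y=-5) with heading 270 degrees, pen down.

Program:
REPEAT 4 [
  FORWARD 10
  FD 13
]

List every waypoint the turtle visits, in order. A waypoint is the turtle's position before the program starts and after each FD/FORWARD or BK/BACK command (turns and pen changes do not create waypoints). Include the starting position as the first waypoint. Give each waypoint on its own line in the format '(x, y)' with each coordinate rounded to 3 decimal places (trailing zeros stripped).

Executing turtle program step by step:
Start: pos=(3,-5), heading=270, pen down
REPEAT 4 [
  -- iteration 1/4 --
  FD 10: (3,-5) -> (3,-15) [heading=270, draw]
  FD 13: (3,-15) -> (3,-28) [heading=270, draw]
  -- iteration 2/4 --
  FD 10: (3,-28) -> (3,-38) [heading=270, draw]
  FD 13: (3,-38) -> (3,-51) [heading=270, draw]
  -- iteration 3/4 --
  FD 10: (3,-51) -> (3,-61) [heading=270, draw]
  FD 13: (3,-61) -> (3,-74) [heading=270, draw]
  -- iteration 4/4 --
  FD 10: (3,-74) -> (3,-84) [heading=270, draw]
  FD 13: (3,-84) -> (3,-97) [heading=270, draw]
]
Final: pos=(3,-97), heading=270, 8 segment(s) drawn
Waypoints (9 total):
(3, -5)
(3, -15)
(3, -28)
(3, -38)
(3, -51)
(3, -61)
(3, -74)
(3, -84)
(3, -97)

Answer: (3, -5)
(3, -15)
(3, -28)
(3, -38)
(3, -51)
(3, -61)
(3, -74)
(3, -84)
(3, -97)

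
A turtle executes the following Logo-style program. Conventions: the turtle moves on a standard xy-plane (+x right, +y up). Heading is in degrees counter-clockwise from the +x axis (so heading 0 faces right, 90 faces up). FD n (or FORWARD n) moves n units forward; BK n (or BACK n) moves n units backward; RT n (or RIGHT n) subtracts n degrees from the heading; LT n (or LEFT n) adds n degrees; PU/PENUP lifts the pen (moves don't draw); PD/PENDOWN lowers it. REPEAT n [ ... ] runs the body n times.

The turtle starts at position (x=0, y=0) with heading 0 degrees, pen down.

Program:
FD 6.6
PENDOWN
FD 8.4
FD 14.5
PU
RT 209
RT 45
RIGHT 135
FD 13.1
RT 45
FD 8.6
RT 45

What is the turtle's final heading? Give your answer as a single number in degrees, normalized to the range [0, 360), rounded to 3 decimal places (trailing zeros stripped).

Answer: 241

Derivation:
Executing turtle program step by step:
Start: pos=(0,0), heading=0, pen down
FD 6.6: (0,0) -> (6.6,0) [heading=0, draw]
PD: pen down
FD 8.4: (6.6,0) -> (15,0) [heading=0, draw]
FD 14.5: (15,0) -> (29.5,0) [heading=0, draw]
PU: pen up
RT 209: heading 0 -> 151
RT 45: heading 151 -> 106
RT 135: heading 106 -> 331
FD 13.1: (29.5,0) -> (40.958,-6.351) [heading=331, move]
RT 45: heading 331 -> 286
FD 8.6: (40.958,-6.351) -> (43.328,-14.618) [heading=286, move]
RT 45: heading 286 -> 241
Final: pos=(43.328,-14.618), heading=241, 3 segment(s) drawn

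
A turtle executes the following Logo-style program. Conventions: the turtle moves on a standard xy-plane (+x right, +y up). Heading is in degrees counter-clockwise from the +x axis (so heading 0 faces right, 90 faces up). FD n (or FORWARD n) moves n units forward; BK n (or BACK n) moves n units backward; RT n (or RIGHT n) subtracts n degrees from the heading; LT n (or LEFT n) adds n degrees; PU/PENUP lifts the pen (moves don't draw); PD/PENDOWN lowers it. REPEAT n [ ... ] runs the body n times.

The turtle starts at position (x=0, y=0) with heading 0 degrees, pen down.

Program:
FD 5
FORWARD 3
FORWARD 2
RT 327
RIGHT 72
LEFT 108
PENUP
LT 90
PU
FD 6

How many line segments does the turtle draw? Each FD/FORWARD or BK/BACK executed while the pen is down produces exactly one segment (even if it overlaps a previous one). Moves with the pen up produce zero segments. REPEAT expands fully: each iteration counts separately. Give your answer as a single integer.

Answer: 3

Derivation:
Executing turtle program step by step:
Start: pos=(0,0), heading=0, pen down
FD 5: (0,0) -> (5,0) [heading=0, draw]
FD 3: (5,0) -> (8,0) [heading=0, draw]
FD 2: (8,0) -> (10,0) [heading=0, draw]
RT 327: heading 0 -> 33
RT 72: heading 33 -> 321
LT 108: heading 321 -> 69
PU: pen up
LT 90: heading 69 -> 159
PU: pen up
FD 6: (10,0) -> (4.399,2.15) [heading=159, move]
Final: pos=(4.399,2.15), heading=159, 3 segment(s) drawn
Segments drawn: 3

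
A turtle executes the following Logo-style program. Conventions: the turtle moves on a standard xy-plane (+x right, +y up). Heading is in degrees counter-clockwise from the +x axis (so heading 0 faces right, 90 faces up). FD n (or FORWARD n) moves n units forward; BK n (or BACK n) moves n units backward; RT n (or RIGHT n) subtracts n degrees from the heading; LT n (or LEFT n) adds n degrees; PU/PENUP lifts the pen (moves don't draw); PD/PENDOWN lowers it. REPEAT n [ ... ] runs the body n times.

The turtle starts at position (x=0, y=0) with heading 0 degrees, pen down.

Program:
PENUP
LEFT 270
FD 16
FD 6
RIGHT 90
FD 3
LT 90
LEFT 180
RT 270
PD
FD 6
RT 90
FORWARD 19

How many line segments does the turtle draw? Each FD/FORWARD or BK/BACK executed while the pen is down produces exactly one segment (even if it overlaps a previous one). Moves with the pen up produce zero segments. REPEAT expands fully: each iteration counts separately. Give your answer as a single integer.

Executing turtle program step by step:
Start: pos=(0,0), heading=0, pen down
PU: pen up
LT 270: heading 0 -> 270
FD 16: (0,0) -> (0,-16) [heading=270, move]
FD 6: (0,-16) -> (0,-22) [heading=270, move]
RT 90: heading 270 -> 180
FD 3: (0,-22) -> (-3,-22) [heading=180, move]
LT 90: heading 180 -> 270
LT 180: heading 270 -> 90
RT 270: heading 90 -> 180
PD: pen down
FD 6: (-3,-22) -> (-9,-22) [heading=180, draw]
RT 90: heading 180 -> 90
FD 19: (-9,-22) -> (-9,-3) [heading=90, draw]
Final: pos=(-9,-3), heading=90, 2 segment(s) drawn
Segments drawn: 2

Answer: 2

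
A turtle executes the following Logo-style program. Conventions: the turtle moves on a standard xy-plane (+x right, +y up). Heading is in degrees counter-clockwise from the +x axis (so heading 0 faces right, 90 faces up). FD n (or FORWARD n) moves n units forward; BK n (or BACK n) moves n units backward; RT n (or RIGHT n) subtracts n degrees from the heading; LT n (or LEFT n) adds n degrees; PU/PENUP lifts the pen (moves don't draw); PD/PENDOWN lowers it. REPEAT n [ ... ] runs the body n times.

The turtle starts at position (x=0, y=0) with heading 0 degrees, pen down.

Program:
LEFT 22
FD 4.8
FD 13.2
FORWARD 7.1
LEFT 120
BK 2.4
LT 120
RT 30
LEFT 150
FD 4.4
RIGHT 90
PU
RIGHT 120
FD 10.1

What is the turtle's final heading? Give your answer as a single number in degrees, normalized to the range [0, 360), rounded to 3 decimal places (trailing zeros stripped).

Answer: 172

Derivation:
Executing turtle program step by step:
Start: pos=(0,0), heading=0, pen down
LT 22: heading 0 -> 22
FD 4.8: (0,0) -> (4.45,1.798) [heading=22, draw]
FD 13.2: (4.45,1.798) -> (16.689,6.743) [heading=22, draw]
FD 7.1: (16.689,6.743) -> (23.272,9.403) [heading=22, draw]
LT 120: heading 22 -> 142
BK 2.4: (23.272,9.403) -> (25.164,7.925) [heading=142, draw]
LT 120: heading 142 -> 262
RT 30: heading 262 -> 232
LT 150: heading 232 -> 22
FD 4.4: (25.164,7.925) -> (29.243,9.573) [heading=22, draw]
RT 90: heading 22 -> 292
PU: pen up
RT 120: heading 292 -> 172
FD 10.1: (29.243,9.573) -> (19.241,10.979) [heading=172, move]
Final: pos=(19.241,10.979), heading=172, 5 segment(s) drawn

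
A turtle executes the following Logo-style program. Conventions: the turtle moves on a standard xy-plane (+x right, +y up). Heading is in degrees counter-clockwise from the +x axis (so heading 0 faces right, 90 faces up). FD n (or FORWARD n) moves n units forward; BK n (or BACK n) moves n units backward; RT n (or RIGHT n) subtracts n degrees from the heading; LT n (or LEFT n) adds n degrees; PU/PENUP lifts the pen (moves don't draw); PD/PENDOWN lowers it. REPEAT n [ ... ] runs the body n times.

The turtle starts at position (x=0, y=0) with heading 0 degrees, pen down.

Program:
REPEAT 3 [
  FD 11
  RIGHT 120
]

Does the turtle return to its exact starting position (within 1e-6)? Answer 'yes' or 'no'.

Executing turtle program step by step:
Start: pos=(0,0), heading=0, pen down
REPEAT 3 [
  -- iteration 1/3 --
  FD 11: (0,0) -> (11,0) [heading=0, draw]
  RT 120: heading 0 -> 240
  -- iteration 2/3 --
  FD 11: (11,0) -> (5.5,-9.526) [heading=240, draw]
  RT 120: heading 240 -> 120
  -- iteration 3/3 --
  FD 11: (5.5,-9.526) -> (0,0) [heading=120, draw]
  RT 120: heading 120 -> 0
]
Final: pos=(0,0), heading=0, 3 segment(s) drawn

Start position: (0, 0)
Final position: (0, 0)
Distance = 0; < 1e-6 -> CLOSED

Answer: yes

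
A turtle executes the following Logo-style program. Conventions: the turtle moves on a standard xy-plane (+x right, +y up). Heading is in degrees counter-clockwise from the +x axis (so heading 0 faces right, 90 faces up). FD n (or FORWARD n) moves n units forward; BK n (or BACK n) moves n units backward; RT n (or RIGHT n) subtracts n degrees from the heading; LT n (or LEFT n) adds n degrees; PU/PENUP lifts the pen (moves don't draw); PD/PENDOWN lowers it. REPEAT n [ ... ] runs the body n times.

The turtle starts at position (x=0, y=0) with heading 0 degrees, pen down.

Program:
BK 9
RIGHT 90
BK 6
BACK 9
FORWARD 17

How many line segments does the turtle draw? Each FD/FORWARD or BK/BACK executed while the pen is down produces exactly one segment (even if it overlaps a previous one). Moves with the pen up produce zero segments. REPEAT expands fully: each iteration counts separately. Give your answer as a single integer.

Answer: 4

Derivation:
Executing turtle program step by step:
Start: pos=(0,0), heading=0, pen down
BK 9: (0,0) -> (-9,0) [heading=0, draw]
RT 90: heading 0 -> 270
BK 6: (-9,0) -> (-9,6) [heading=270, draw]
BK 9: (-9,6) -> (-9,15) [heading=270, draw]
FD 17: (-9,15) -> (-9,-2) [heading=270, draw]
Final: pos=(-9,-2), heading=270, 4 segment(s) drawn
Segments drawn: 4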